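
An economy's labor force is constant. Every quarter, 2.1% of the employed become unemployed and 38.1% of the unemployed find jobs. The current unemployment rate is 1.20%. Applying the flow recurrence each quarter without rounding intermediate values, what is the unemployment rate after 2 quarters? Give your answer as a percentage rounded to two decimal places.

Unemployment rate after two quarters ≈ 3.78%.

With a fixed labor force, u_{t+1} = u_t + s·(1−u_t) − f·u_t = u_t·(1−s−f) + s.
Here 1−s−f = 0.598 and s = 0.021.
u_1 = 0.012000 × 0.598 + 0.021 = 0.028176.
u_2 = 0.028176 × 0.598 + 0.021 = 0.037849.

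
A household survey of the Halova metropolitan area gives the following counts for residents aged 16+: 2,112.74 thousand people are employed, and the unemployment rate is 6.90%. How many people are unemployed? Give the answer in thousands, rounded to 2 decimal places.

Let U be the number unemployed. The labor force is E + U, and U/(E+U) = 0.0690.
So U = 0.0690 × 2,112.74 / (1 − 0.0690) = 145.7791 / 0.9310 ≈ 156.58 thousand.

About 156.58 thousand are unemployed.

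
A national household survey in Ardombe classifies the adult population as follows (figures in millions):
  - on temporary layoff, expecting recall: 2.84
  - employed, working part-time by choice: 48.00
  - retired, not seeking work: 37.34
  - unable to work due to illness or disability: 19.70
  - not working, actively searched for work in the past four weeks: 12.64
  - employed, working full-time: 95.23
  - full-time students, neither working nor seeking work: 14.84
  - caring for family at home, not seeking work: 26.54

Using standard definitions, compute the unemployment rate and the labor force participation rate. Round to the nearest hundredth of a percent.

Unemployment rate ≈ 9.75%; labor force participation rate ≈ 61.72%.

Employed = 48.00 + 95.23 = 143.23 million.
Unemployed = 2.84 + 12.64 = 15.48 million (jobless and actively searching, or on temporary layoff).
Labor force = 143.23 + 15.48 = 158.71 million.
Not in labor force = 37.34 + 19.70 + 14.84 + 26.54 = 98.42 million (those not working and not actively searching are outside the labor force).
Civilian working-age population = 158.71 + 98.42 = 257.13 million.
Unemployment rate = 15.48 / 158.71 = 9.75%.
Labor force participation rate = 158.71 / 257.13 = 61.72%.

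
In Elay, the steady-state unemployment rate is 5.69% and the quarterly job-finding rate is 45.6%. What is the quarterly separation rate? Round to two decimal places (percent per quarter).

Separation rate ≈ 2.75% per quarter.

From u* = s/(s+f): s = u·f/(1−u).
s = 0.0569 × 45.6 / (1 − 0.0569) = 2.5946 / 0.9431 ≈ 2.75% per quarter.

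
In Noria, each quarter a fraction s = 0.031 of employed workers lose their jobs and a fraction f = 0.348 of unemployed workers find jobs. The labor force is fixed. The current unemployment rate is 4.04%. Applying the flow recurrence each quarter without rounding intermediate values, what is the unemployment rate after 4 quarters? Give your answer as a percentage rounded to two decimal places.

Unemployment rate after four quarters ≈ 7.56%.

With a fixed labor force, u_{t+1} = u_t + s·(1−u_t) − f·u_t = u_t·(1−s−f) + s.
Here 1−s−f = 0.621 and s = 0.031.
u_1 = 0.040400 × 0.621 + 0.031 = 0.056088.
u_2 = 0.056088 × 0.621 + 0.031 = 0.065831.
u_3 = 0.065831 × 0.621 + 0.031 = 0.071881.
u_4 = 0.071881 × 0.621 + 0.031 = 0.075638.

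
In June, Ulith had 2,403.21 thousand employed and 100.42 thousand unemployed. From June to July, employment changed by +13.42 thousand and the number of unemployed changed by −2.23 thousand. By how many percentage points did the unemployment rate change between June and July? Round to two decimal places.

The unemployment rate changed by −0.11 percentage points.

June: labor force = 2,403.21 + 100.42 = 2,503.63; u = 100.42/2,503.63 = 4.01%.
July: labor force = 2,416.63 + 98.19 = 2,514.82; u = 98.19/2,514.82 = 3.90%.
Change = 3.90% − 4.01% = −0.11 pp.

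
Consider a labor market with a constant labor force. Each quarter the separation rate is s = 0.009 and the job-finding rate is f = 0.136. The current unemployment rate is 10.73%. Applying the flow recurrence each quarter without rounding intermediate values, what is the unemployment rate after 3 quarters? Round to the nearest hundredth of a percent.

With a fixed labor force, u_{t+1} = u_t + s·(1−u_t) − f·u_t = u_t·(1−s−f) + s.
Here 1−s−f = 0.855 and s = 0.009.
u_1 = 0.107300 × 0.855 + 0.009 = 0.100741.
u_2 = 0.100741 × 0.855 + 0.009 = 0.095134.
u_3 = 0.095134 × 0.855 + 0.009 = 0.090340.

Unemployment rate after three quarters ≈ 9.03%.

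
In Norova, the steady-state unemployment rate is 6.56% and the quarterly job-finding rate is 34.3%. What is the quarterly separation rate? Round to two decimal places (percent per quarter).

From u* = s/(s+f): s = u·f/(1−u).
s = 0.0656 × 34.3 / (1 − 0.0656) = 2.2501 / 0.9344 ≈ 2.41% per quarter.

Separation rate ≈ 2.41% per quarter.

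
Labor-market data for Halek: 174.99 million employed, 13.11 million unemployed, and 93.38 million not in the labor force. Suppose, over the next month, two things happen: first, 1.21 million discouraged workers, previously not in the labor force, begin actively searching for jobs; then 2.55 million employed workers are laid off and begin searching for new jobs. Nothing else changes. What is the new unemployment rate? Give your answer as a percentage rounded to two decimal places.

Initially, labor force = 174.99 + 13.11 = 188.10 million, so u = 13.11/188.10 = 6.97%.
After the first change, unemployed and labor force both rise by 1.21 → E = 174.99, U = 14.32, labor force = 189.31 million.
After the second change, employed falls and unemployed rises by 2.55; labor force unchanged → E = 172.44, U = 16.87, labor force = 189.31 million.
New unemployment rate = 16.87 / 189.31 = 8.91%.

New unemployment rate ≈ 8.91%.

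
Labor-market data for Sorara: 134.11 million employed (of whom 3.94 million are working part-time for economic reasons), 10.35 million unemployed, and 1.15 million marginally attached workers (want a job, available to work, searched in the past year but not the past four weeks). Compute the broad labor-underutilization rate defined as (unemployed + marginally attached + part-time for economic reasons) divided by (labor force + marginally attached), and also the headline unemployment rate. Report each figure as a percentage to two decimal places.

Broad underutilization rate ≈ 10.60%; headline unemployment rate ≈ 7.16%.

Labor force = 134.11 + 10.35 = 144.46 million.
Numerator = 10.35 + 1.15 + 3.94 = 15.44 million.
Denominator = 144.46 + 1.15 = 145.61 million.
Broad rate = 15.44 / 145.61 = 10.60%.
Headline unemployment rate = 10.35 / 144.46 = 7.16%.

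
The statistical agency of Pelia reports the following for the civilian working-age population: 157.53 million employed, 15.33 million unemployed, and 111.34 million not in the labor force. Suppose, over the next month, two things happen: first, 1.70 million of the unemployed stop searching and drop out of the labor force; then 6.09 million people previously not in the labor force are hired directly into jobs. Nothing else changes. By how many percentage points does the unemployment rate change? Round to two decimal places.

The unemployment rate changes by −1.18 percentage points.

Initially, labor force = 157.53 + 15.33 = 172.86 million, so u = 15.33/172.86 = 8.87%.
After the first change, unemployed and labor force both fall by 1.70 → E = 157.53, U = 13.63, labor force = 171.16 million.
After the second change, employed and labor force both rise by 6.09; unemployed unchanged → E = 163.62, U = 13.63, labor force = 177.25 million.
New unemployment rate = 13.63 / 177.25 = 7.69%.
Change = 7.69% − 8.87% = −1.18 percentage points.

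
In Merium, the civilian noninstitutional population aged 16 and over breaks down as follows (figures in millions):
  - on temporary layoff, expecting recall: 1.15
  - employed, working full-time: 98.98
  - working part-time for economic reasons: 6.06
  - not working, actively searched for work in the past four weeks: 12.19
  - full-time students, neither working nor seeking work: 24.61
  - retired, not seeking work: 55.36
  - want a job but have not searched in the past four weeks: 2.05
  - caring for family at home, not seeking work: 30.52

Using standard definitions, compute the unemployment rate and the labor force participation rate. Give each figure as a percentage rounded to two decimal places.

Unemployment rate ≈ 11.27%; labor force participation rate ≈ 51.26%.

Employed = 98.98 + 6.06 = 105.04 million (anyone who worked, including part-time for economic reasons, counts as employed).
Unemployed = 1.15 + 12.19 = 13.34 million (jobless and actively searching, or on temporary layoff).
Labor force = 105.04 + 13.34 = 118.38 million.
Not in labor force = 24.61 + 55.36 + 2.05 + 30.52 = 112.54 million (those not working and not actively searching are outside the labor force — including those who want a job but have given up searching).
Civilian working-age population = 118.38 + 112.54 = 230.92 million.
Unemployment rate = 13.34 / 118.38 = 11.27%.
Labor force participation rate = 118.38 / 230.92 = 51.26%.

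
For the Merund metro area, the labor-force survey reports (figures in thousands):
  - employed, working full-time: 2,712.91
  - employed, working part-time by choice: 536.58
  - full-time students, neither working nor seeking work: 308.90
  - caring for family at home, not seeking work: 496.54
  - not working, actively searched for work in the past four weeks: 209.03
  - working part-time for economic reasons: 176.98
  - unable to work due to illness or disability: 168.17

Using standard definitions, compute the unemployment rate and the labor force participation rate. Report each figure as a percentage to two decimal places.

Employed = 2,712.91 + 536.58 + 176.98 = 3,426.47 thousand (anyone who worked, including part-time for economic reasons, counts as employed).
Unemployed = 209.03 thousand.
Labor force = 3,426.47 + 209.03 = 3,635.50 thousand.
Not in labor force = 308.90 + 496.54 + 168.17 = 973.61 thousand (those not working and not actively searching are outside the labor force).
Civilian working-age population = 3,635.50 + 973.61 = 4,609.11 thousand.
Unemployment rate = 209.03 / 3,635.50 = 5.75%.
Labor force participation rate = 3,635.50 / 4,609.11 = 78.88%.

Unemployment rate ≈ 5.75%; labor force participation rate ≈ 78.88%.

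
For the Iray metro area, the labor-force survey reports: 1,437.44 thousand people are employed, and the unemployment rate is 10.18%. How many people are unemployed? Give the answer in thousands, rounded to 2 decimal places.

Let U be the number unemployed. The labor force is E + U, and U/(E+U) = 0.1018.
So U = 0.1018 × 1,437.44 / (1 − 0.1018) = 146.3314 / 0.8982 ≈ 162.92 thousand.

About 162.92 thousand are unemployed.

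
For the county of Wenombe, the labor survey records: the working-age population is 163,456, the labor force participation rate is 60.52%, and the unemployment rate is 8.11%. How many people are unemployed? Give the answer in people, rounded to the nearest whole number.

About 8,023 are unemployed.

Labor force = 0.6052 × 163,456 = 98,924.
Unemployed = 0.0811 × 98,924 ≈ 8,023.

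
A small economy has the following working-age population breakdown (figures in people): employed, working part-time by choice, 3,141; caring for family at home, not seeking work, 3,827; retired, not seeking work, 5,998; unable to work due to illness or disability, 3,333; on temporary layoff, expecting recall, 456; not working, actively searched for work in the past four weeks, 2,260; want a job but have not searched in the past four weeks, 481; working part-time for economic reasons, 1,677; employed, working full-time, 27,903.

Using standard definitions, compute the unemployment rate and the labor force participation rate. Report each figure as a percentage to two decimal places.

Employed = 3,141 + 1,677 + 27,903 = 32,721 (anyone who worked, including part-time for economic reasons, counts as employed).
Unemployed = 456 + 2,260 = 2,716 (jobless and actively searching, or on temporary layoff).
Labor force = 32,721 + 2,716 = 35,437.
Not in labor force = 3,827 + 5,998 + 3,333 + 481 = 13,639 (those not working and not actively searching are outside the labor force — including those who want a job but have given up searching).
Civilian working-age population = 35,437 + 13,639 = 49,076.
Unemployment rate = 2,716 / 35,437 = 7.66%.
Labor force participation rate = 35,437 / 49,076 = 72.21%.

Unemployment rate ≈ 7.66%; labor force participation rate ≈ 72.21%.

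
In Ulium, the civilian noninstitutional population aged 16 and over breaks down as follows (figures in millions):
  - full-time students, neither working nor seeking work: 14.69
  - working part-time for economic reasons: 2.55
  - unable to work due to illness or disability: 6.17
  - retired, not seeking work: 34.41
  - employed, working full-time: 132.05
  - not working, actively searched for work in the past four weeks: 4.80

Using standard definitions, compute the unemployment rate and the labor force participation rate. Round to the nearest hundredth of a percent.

Unemployment rate ≈ 3.44%; labor force participation rate ≈ 71.61%.

Employed = 2.55 + 132.05 = 134.60 million (anyone who worked, including part-time for economic reasons, counts as employed).
Unemployed = 4.80 million.
Labor force = 134.60 + 4.80 = 139.40 million.
Not in labor force = 14.69 + 6.17 + 34.41 = 55.27 million (those not working and not actively searching are outside the labor force).
Civilian working-age population = 139.40 + 55.27 = 194.67 million.
Unemployment rate = 4.80 / 139.40 = 3.44%.
Labor force participation rate = 139.40 / 194.67 = 71.61%.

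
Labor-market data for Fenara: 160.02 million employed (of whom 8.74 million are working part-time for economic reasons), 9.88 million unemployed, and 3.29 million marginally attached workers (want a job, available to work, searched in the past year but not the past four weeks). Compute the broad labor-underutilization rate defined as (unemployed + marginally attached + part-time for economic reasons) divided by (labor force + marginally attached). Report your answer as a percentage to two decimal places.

Broad underutilization rate ≈ 12.65%.

Labor force = 160.02 + 9.88 = 169.90 million.
Numerator = 9.88 + 3.29 + 8.74 = 21.91 million.
Denominator = 169.90 + 3.29 = 173.19 million.
Broad rate = 21.91 / 173.19 = 12.65%.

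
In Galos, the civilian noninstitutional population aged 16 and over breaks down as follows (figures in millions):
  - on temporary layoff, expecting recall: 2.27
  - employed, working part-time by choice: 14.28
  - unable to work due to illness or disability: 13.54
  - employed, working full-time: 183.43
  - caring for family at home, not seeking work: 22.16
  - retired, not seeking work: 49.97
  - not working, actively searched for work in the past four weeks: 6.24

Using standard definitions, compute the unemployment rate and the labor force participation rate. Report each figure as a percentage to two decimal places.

Employed = 14.28 + 183.43 = 197.71 million.
Unemployed = 2.27 + 6.24 = 8.51 million (jobless and actively searching, or on temporary layoff).
Labor force = 197.71 + 8.51 = 206.22 million.
Not in labor force = 13.54 + 22.16 + 49.97 = 85.67 million (those not working and not actively searching are outside the labor force).
Civilian working-age population = 206.22 + 85.67 = 291.89 million.
Unemployment rate = 8.51 / 206.22 = 4.13%.
Labor force participation rate = 206.22 / 291.89 = 70.65%.

Unemployment rate ≈ 4.13%; labor force participation rate ≈ 70.65%.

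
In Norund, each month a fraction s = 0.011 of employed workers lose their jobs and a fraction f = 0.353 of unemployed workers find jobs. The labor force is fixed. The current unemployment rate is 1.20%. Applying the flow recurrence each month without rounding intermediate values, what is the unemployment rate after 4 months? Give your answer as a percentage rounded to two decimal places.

Unemployment rate after four months ≈ 2.72%.

With a fixed labor force, u_{t+1} = u_t + s·(1−u_t) − f·u_t = u_t·(1−s−f) + s.
Here 1−s−f = 0.636 and s = 0.011.
u_1 = 0.012000 × 0.636 + 0.011 = 0.018632.
u_2 = 0.018632 × 0.636 + 0.011 = 0.022850.
u_3 = 0.022850 × 0.636 + 0.011 = 0.025533.
u_4 = 0.025533 × 0.636 + 0.011 = 0.027239.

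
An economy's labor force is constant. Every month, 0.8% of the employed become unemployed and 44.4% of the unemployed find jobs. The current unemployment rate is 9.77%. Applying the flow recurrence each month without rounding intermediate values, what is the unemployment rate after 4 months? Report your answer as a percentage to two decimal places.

With a fixed labor force, u_{t+1} = u_t + s·(1−u_t) − f·u_t = u_t·(1−s−f) + s.
Here 1−s−f = 0.548 and s = 0.008.
u_1 = 0.097700 × 0.548 + 0.008 = 0.061540.
u_2 = 0.061540 × 0.548 + 0.008 = 0.041724.
u_3 = 0.041724 × 0.548 + 0.008 = 0.030865.
u_4 = 0.030865 × 0.548 + 0.008 = 0.024914.

Unemployment rate after four months ≈ 2.49%.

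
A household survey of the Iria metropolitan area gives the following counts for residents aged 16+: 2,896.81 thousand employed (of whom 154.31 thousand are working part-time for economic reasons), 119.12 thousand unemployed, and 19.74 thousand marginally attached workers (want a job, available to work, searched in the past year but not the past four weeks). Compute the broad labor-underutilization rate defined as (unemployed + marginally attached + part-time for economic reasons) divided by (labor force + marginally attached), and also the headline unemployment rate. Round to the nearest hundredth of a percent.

Labor force = 2,896.81 + 119.12 = 3,015.93 thousand.
Numerator = 119.12 + 19.74 + 154.31 = 293.17 thousand.
Denominator = 3,015.93 + 19.74 = 3,035.67 thousand.
Broad rate = 293.17 / 3,035.67 = 9.66%.
Headline unemployment rate = 119.12 / 3,015.93 = 3.95%.

Broad underutilization rate ≈ 9.66%; headline unemployment rate ≈ 3.95%.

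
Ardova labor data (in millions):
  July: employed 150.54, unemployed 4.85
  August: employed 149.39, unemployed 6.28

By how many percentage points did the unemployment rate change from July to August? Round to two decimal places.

The unemployment rate changed by +0.91 percentage points.

July: labor force = 150.54 + 4.85 = 155.39; u = 4.85/155.39 = 3.12%.
August: labor force = 149.39 + 6.28 = 155.67; u = 6.28/155.67 = 4.03%.
Change = 4.03% − 3.12% = +0.91 pp.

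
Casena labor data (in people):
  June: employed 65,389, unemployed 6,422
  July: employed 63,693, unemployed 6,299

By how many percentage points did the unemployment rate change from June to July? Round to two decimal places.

June: labor force = 65,389 + 6,422 = 71,811; u = 6,422/71,811 = 8.94%.
July: labor force = 63,693 + 6,299 = 69,992; u = 6,299/69,992 = 9.00%.
Change = 9.00% − 8.94% = +0.06 pp.

The unemployment rate changed by +0.06 percentage points.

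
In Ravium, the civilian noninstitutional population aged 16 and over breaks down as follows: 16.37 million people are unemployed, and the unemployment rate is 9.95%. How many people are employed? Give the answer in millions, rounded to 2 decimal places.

Labor force = U / u = 16.37 / 0.0995 ≈ 164.52 million.
Employed = labor force − unemployed = 164.52 − 16.37 = 148.15 million.

About 148.15 million are employed.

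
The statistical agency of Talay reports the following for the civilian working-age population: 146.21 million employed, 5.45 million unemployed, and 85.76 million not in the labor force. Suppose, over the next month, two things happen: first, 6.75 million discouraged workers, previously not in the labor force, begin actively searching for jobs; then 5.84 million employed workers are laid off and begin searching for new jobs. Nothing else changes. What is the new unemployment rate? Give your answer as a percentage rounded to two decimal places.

Initially, labor force = 146.21 + 5.45 = 151.66 million, so u = 5.45/151.66 = 3.59%.
After the first change, unemployed and labor force both rise by 6.75 → E = 146.21, U = 12.20, labor force = 158.41 million.
After the second change, employed falls and unemployed rises by 5.84; labor force unchanged → E = 140.37, U = 18.04, labor force = 158.41 million.
New unemployment rate = 18.04 / 158.41 = 11.39%.

New unemployment rate ≈ 11.39%.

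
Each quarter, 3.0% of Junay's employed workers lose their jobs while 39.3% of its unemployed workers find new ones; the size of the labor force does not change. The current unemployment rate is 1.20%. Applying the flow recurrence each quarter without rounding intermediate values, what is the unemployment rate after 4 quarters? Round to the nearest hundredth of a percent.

Unemployment rate after four quarters ≈ 6.44%.

With a fixed labor force, u_{t+1} = u_t + s·(1−u_t) − f·u_t = u_t·(1−s−f) + s.
Here 1−s−f = 0.577 and s = 0.030.
u_1 = 0.012000 × 0.577 + 0.030 = 0.036924.
u_2 = 0.036924 × 0.577 + 0.030 = 0.051305.
u_3 = 0.051305 × 0.577 + 0.030 = 0.059603.
u_4 = 0.059603 × 0.577 + 0.030 = 0.064391.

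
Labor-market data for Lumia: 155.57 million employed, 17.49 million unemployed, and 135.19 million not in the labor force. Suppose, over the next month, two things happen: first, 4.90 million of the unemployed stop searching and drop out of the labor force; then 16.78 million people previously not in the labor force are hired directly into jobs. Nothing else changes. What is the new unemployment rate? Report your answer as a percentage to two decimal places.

Initially, labor force = 155.57 + 17.49 = 173.06 million, so u = 17.49/173.06 = 10.11%.
After the first change, unemployed and labor force both fall by 4.90 → E = 155.57, U = 12.59, labor force = 168.16 million.
After the second change, employed and labor force both rise by 16.78; unemployed unchanged → E = 172.35, U = 12.59, labor force = 184.94 million.
New unemployment rate = 12.59 / 184.94 = 6.81%.

New unemployment rate ≈ 6.81%.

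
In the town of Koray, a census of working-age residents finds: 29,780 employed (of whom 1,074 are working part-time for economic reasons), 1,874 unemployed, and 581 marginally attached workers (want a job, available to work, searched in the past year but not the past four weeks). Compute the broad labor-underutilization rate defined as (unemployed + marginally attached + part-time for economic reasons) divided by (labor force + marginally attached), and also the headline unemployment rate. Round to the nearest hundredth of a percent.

Labor force = 29,780 + 1,874 = 31,654.
Numerator = 1,874 + 581 + 1,074 = 3,529.
Denominator = 31,654 + 581 = 32,235.
Broad rate = 3,529 / 32,235 = 10.95%.
Headline unemployment rate = 1,874 / 31,654 = 5.92%.

Broad underutilization rate ≈ 10.95%; headline unemployment rate ≈ 5.92%.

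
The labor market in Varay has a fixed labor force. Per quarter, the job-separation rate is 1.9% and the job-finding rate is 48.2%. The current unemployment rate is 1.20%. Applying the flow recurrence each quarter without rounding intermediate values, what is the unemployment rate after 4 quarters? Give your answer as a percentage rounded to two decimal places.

Unemployment rate after four quarters ≈ 3.63%.

With a fixed labor force, u_{t+1} = u_t + s·(1−u_t) − f·u_t = u_t·(1−s−f) + s.
Here 1−s−f = 0.499 and s = 0.019.
u_1 = 0.012000 × 0.499 + 0.019 = 0.024988.
u_2 = 0.024988 × 0.499 + 0.019 = 0.031469.
u_3 = 0.031469 × 0.499 + 0.019 = 0.034703.
u_4 = 0.034703 × 0.499 + 0.019 = 0.036317.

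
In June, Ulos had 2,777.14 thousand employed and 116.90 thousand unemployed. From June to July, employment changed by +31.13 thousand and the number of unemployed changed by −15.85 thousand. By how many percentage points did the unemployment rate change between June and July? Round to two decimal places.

The unemployment rate changed by −0.57 percentage points.

June: labor force = 2,777.14 + 116.90 = 2,894.04; u = 116.90/2,894.04 = 4.04%.
July: labor force = 2,808.27 + 101.05 = 2,909.32; u = 101.05/2,909.32 = 3.47%.
Change = 3.47% − 4.04% = −0.57 pp.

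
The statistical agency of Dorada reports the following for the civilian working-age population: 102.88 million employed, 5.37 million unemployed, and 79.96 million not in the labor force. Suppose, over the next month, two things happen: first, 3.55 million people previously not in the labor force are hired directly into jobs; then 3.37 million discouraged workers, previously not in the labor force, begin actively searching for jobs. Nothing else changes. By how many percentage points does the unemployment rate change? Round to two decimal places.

The unemployment rate changes by +2.63 percentage points.

Initially, labor force = 102.88 + 5.37 = 108.25 million, so u = 5.37/108.25 = 4.96%.
After the first change, employed and labor force both rise by 3.55; unemployed unchanged → E = 106.43, U = 5.37, labor force = 111.80 million.
After the second change, unemployed and labor force both rise by 3.37 → E = 106.43, U = 8.74, labor force = 115.17 million.
New unemployment rate = 8.74 / 115.17 = 7.59%.
Change = 7.59% − 4.96% = +2.63 percentage points.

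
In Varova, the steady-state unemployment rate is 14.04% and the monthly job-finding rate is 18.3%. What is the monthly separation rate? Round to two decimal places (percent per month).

From u* = s/(s+f): s = u·f/(1−u).
s = 0.1404 × 18.3 / (1 − 0.1404) = 2.5693 / 0.8596 ≈ 2.99% per month.

Separation rate ≈ 2.99% per month.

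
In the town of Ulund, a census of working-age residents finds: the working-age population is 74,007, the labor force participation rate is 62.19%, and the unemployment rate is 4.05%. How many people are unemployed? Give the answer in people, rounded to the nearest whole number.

Labor force = 0.6219 × 74,007 = 46,025.
Unemployed = 0.0405 × 46,025 ≈ 1,864.

About 1,864 are unemployed.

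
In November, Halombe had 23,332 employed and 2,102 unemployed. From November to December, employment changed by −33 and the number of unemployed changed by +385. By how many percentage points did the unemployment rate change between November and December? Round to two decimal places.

November: labor force = 23,332 + 2,102 = 25,434; u = 2,102/25,434 = 8.26%.
December: labor force = 23,299 + 2,487 = 25,786; u = 2,487/25,786 = 9.64%.
Change = 9.64% − 8.26% = +1.38 pp.

The unemployment rate changed by +1.38 percentage points.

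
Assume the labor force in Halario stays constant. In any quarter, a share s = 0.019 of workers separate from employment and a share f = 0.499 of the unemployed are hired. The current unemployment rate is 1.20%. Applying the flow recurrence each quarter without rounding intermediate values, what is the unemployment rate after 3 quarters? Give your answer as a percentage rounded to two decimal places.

Unemployment rate after three quarters ≈ 3.39%.

With a fixed labor force, u_{t+1} = u_t + s·(1−u_t) − f·u_t = u_t·(1−s−f) + s.
Here 1−s−f = 0.482 and s = 0.019.
u_1 = 0.012000 × 0.482 + 0.019 = 0.024784.
u_2 = 0.024784 × 0.482 + 0.019 = 0.030946.
u_3 = 0.030946 × 0.482 + 0.019 = 0.033916.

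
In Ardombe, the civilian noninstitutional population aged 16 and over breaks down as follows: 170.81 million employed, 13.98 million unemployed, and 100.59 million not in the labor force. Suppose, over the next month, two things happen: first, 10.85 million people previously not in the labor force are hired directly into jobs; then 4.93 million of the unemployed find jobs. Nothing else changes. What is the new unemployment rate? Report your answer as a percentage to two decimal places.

Initially, labor force = 170.81 + 13.98 = 184.79 million, so u = 13.98/184.79 = 7.57%.
After the first change, employed and labor force both rise by 10.85; unemployed unchanged → E = 181.66, U = 13.98, labor force = 195.64 million.
After the second change, unemployed falls and employed rises by 4.93; labor force unchanged → E = 186.59, U = 9.05, labor force = 195.64 million.
New unemployment rate = 9.05 / 195.64 = 4.63%.

New unemployment rate ≈ 4.63%.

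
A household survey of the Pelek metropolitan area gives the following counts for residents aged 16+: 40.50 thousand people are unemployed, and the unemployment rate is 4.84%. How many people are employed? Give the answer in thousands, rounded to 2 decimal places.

About 796.28 thousand are employed.

Labor force = U / u = 40.50 / 0.0484 ≈ 836.78 thousand.
Employed = labor force − unemployed = 836.78 − 40.50 = 796.28 thousand.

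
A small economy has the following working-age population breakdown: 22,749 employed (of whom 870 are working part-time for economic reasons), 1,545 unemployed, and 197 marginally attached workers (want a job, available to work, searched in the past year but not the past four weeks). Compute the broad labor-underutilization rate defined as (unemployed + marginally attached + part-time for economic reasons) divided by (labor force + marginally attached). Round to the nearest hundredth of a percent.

Broad underutilization rate ≈ 10.67%.

Labor force = 22,749 + 1,545 = 24,294.
Numerator = 1,545 + 197 + 870 = 2,612.
Denominator = 24,294 + 197 = 24,491.
Broad rate = 2,612 / 24,491 = 10.67%.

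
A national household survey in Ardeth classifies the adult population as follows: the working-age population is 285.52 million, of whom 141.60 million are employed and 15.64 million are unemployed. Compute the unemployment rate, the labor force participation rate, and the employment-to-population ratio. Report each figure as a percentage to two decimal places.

Unemployment rate ≈ 9.95%; labor force participation rate ≈ 55.07%; employment-population ratio ≈ 49.59%.

Labor force = employed + unemployed = 141.60 + 15.64 = 157.24 million.
Unemployment rate = 15.64 / 157.24 = 9.95%.
Labor force participation rate = 157.24 / 285.52 = 55.07%.
Employment-population ratio = 141.60 / 285.52 = 49.59%.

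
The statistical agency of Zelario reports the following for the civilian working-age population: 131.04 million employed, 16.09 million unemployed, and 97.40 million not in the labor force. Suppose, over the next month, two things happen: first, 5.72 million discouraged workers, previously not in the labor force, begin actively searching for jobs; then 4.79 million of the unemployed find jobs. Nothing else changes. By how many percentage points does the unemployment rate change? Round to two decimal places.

The unemployment rate changes by +0.20 percentage points.

Initially, labor force = 131.04 + 16.09 = 147.13 million, so u = 16.09/147.13 = 10.94%.
After the first change, unemployed and labor force both rise by 5.72 → E = 131.04, U = 21.81, labor force = 152.85 million.
After the second change, unemployed falls and employed rises by 4.79; labor force unchanged → E = 135.83, U = 17.02, labor force = 152.85 million.
New unemployment rate = 17.02 / 152.85 = 11.14%.
Change = 11.14% − 10.94% = +0.20 percentage points.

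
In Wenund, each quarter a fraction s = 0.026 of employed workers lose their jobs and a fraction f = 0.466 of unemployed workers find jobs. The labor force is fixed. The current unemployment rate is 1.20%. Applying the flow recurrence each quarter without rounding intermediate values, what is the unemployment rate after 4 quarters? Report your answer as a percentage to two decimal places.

Unemployment rate after four quarters ≈ 5.01%.

With a fixed labor force, u_{t+1} = u_t + s·(1−u_t) − f·u_t = u_t·(1−s−f) + s.
Here 1−s−f = 0.508 and s = 0.026.
u_1 = 0.012000 × 0.508 + 0.026 = 0.032096.
u_2 = 0.032096 × 0.508 + 0.026 = 0.042305.
u_3 = 0.042305 × 0.508 + 0.026 = 0.047491.
u_4 = 0.047491 × 0.508 + 0.026 = 0.050125.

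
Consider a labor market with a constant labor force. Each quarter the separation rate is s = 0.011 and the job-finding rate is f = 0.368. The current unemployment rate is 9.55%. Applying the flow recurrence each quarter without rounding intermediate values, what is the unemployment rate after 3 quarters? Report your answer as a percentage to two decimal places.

With a fixed labor force, u_{t+1} = u_t + s·(1−u_t) − f·u_t = u_t·(1−s−f) + s.
Here 1−s−f = 0.621 and s = 0.011.
u_1 = 0.095500 × 0.621 + 0.011 = 0.070306.
u_2 = 0.070306 × 0.621 + 0.011 = 0.054660.
u_3 = 0.054660 × 0.621 + 0.011 = 0.044944.

Unemployment rate after three quarters ≈ 4.49%.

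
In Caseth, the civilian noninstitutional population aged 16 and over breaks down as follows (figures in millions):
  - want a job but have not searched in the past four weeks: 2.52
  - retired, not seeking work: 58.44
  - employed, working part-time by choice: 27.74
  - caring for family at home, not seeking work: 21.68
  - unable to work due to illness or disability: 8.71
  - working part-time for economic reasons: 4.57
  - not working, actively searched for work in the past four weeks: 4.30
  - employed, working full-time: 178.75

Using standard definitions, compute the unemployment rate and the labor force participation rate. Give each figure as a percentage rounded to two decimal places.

Unemployment rate ≈ 2.00%; labor force participation rate ≈ 70.22%.

Employed = 27.74 + 4.57 + 178.75 = 211.06 million (anyone who worked, including part-time for economic reasons, counts as employed).
Unemployed = 4.30 million.
Labor force = 211.06 + 4.30 = 215.36 million.
Not in labor force = 2.52 + 58.44 + 21.68 + 8.71 = 91.35 million (those not working and not actively searching are outside the labor force — including those who want a job but have given up searching).
Civilian working-age population = 215.36 + 91.35 = 306.71 million.
Unemployment rate = 4.30 / 215.36 = 2.00%.
Labor force participation rate = 215.36 / 306.71 = 70.22%.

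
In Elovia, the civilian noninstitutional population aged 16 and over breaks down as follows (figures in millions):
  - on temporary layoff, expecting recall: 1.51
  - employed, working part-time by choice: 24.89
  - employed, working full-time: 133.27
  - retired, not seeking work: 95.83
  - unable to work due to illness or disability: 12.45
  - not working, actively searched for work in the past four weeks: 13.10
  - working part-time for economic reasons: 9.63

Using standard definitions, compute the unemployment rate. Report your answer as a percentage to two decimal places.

Employed = 24.89 + 133.27 + 9.63 = 167.79 million (anyone who worked, including part-time for economic reasons, counts as employed).
Unemployed = 1.51 + 13.10 = 14.61 million (jobless and actively searching, or on temporary layoff).
Labor force = 167.79 + 14.61 = 182.40 million.
Unemployment rate = 14.61 / 182.40 = 8.01%.

Unemployment rate ≈ 8.01%.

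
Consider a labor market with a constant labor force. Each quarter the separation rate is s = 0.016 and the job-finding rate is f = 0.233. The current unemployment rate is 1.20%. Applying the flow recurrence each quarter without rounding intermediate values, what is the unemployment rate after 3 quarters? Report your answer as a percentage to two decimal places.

Unemployment rate after three quarters ≈ 4.21%.

With a fixed labor force, u_{t+1} = u_t + s·(1−u_t) − f·u_t = u_t·(1−s−f) + s.
Here 1−s−f = 0.751 and s = 0.016.
u_1 = 0.012000 × 0.751 + 0.016 = 0.025012.
u_2 = 0.025012 × 0.751 + 0.016 = 0.034784.
u_3 = 0.034784 × 0.751 + 0.016 = 0.042123.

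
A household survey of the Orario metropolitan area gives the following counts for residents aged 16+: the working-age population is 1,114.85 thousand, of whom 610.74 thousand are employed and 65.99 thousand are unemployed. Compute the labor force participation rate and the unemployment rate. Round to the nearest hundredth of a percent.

Labor force participation rate ≈ 60.70%; unemployment rate ≈ 9.75%.

Labor force = employed + unemployed = 610.74 + 65.99 = 676.73 thousand.
Unemployment rate = 65.99 / 676.73 = 9.75%.
Labor force participation rate = 676.73 / 1,114.85 = 60.70%.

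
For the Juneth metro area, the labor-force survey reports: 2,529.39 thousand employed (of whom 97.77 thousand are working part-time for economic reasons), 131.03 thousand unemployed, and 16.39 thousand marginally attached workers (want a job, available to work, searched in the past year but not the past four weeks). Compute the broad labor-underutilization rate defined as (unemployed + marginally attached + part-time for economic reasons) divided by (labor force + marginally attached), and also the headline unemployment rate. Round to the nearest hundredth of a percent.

Labor force = 2,529.39 + 131.03 = 2,660.42 thousand.
Numerator = 131.03 + 16.39 + 97.77 = 245.19 thousand.
Denominator = 2,660.42 + 16.39 = 2,676.81 thousand.
Broad rate = 245.19 / 2,676.81 = 9.16%.
Headline unemployment rate = 131.03 / 2,660.42 = 4.93%.

Broad underutilization rate ≈ 9.16%; headline unemployment rate ≈ 4.93%.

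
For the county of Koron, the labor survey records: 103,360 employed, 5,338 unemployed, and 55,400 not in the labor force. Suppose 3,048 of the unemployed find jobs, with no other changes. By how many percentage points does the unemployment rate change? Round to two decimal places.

The unemployment rate changes by −2.80 percentage points.

Initially, labor force = 103,360 + 5,338 = 108,698, so u = 5,338/108,698 = 4.91%.
After the change, unemployed falls and employed rises by 3,048; labor force unchanged → E = 106,408, U = 2,290, labor force = 108,698.
New unemployment rate = 2,290 / 108,698 = 2.11%.
Change = 2.11% − 4.91% = −2.80 percentage points.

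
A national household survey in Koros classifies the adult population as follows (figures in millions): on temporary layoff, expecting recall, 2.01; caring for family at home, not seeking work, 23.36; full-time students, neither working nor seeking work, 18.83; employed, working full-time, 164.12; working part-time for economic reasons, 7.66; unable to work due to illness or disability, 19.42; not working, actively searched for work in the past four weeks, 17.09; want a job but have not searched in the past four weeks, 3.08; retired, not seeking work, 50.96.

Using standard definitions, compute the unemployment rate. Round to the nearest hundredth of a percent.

Unemployment rate ≈ 10.01%.

Employed = 164.12 + 7.66 = 171.78 million (anyone who worked, including part-time for economic reasons, counts as employed).
Unemployed = 2.01 + 17.09 = 19.10 million (jobless and actively searching, or on temporary layoff).
Labor force = 171.78 + 19.10 = 190.88 million.
Unemployment rate = 19.10 / 190.88 = 10.01%.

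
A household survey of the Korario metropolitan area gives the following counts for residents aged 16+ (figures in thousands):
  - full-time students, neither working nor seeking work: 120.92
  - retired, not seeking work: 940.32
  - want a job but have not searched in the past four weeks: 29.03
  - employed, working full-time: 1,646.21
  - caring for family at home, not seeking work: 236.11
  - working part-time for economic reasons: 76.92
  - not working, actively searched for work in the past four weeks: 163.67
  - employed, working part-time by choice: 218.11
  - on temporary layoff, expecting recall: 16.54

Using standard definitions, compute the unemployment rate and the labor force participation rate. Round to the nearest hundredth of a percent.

Unemployment rate ≈ 8.49%; labor force participation rate ≈ 61.53%.

Employed = 1,646.21 + 76.92 + 218.11 = 1,941.24 thousand (anyone who worked, including part-time for economic reasons, counts as employed).
Unemployed = 163.67 + 16.54 = 180.21 thousand (jobless and actively searching, or on temporary layoff).
Labor force = 1,941.24 + 180.21 = 2,121.45 thousand.
Not in labor force = 120.92 + 940.32 + 29.03 + 236.11 = 1,326.38 thousand (those not working and not actively searching are outside the labor force — including those who want a job but have given up searching).
Civilian working-age population = 2,121.45 + 1,326.38 = 3,447.83 thousand.
Unemployment rate = 180.21 / 2,121.45 = 8.49%.
Labor force participation rate = 2,121.45 / 3,447.83 = 61.53%.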